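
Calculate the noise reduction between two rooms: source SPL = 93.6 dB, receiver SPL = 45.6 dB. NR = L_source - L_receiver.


NR = L_source - L_receiver (difference between source and receiving room levels)
NR = 93.6 - 45.6 = 48 dB


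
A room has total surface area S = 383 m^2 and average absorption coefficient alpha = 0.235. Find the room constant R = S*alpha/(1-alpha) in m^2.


R = 383 * 0.235 / (1 - 0.235) = 117.65 m^2


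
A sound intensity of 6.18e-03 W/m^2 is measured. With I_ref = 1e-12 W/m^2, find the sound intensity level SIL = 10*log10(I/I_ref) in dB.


I / I_ref = 6.18e-03 / 1e-12 = 6.18e+09
SIL = 10 * log10(6.18e+09) = 97.91 dB


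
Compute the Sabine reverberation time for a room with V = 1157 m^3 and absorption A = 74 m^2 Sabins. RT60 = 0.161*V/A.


RT60 = 0.161 * 1157 / 74 = 2.5173 s


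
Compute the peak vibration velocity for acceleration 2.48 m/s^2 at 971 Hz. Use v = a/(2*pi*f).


omega = 2*pi*f = 2*pi*971 = 6100.97 rad/s
v = a / omega = 2.48 / 6100.97 = 0.00040649 m/s


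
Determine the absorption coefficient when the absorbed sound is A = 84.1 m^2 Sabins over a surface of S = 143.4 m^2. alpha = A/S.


Absorption coefficient = absorbed power / incident power
alpha = A / S = 84.1 / 143.4 = 0.58647


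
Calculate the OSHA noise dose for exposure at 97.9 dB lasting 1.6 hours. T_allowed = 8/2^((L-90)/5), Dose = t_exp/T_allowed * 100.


T_allowed = 8 / 2^((97.9 - 90)/5) = 2.67586 hr
Dose = 1.6 / 2.67586 * 100 = 59.794 %


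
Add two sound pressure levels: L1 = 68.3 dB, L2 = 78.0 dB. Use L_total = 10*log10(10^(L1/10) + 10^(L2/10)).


10^(68.3/10) = 6.76083e+06
10^(78.0/10) = 6.30957e+07
Sum = 6.76083e+06 + 6.30957e+07 = 6.98565e+07
L_total = 10*log10(6.98565e+07) = 78.442 dB


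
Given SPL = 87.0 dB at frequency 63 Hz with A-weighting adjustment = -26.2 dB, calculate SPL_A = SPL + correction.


A-weighting table: 63 Hz -> -26.2 dB correction
SPL_A = SPL + correction = 87.0 + (-26.2) = 60.8 dBA


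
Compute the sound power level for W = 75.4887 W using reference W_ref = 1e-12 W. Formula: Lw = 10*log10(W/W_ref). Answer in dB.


W / W_ref = 75.4887 / 1e-12 = 7.54887e+13
Lw = 10 * log10(7.54887e+13) = 138.78 dB


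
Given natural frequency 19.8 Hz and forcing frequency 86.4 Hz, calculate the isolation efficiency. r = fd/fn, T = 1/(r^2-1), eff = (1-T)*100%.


r = 86.4 / 19.8 = 4.36364
r^2 - 1 = 4.36364^2 - 1 = 18.0414
T = 1/18.0414 = 0.0554281
Efficiency = (1 - 0.0554281)*100 = 94.457 %


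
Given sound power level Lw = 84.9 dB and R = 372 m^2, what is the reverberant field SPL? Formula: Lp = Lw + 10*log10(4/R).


4/R = 4/372 = 0.0107527
Lp = 84.9 + 10*log10(0.0107527) = 65.215 dB


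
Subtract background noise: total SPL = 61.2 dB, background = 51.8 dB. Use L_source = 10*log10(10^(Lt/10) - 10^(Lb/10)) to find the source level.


10^(61.2/10) = 1.31826e+06
10^(51.8/10) = 151356
Difference = 1.31826e+06 - 151356 = 1.1669e+06
L_source = 10*log10(1.1669e+06) = 60.67 dB


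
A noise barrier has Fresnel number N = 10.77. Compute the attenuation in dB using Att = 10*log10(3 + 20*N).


3 + 20*N = 3 + 20*10.77 = 218.4
Att = 10*log10(218.4) = 23.393 dB


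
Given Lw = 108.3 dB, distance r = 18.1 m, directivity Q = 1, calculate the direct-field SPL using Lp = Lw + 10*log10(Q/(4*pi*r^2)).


4*pi*r^2 = 4*pi*18.1^2 = 4116.87 m^2
Q / (4*pi*r^2) = 1 / 4116.87 = 0.000242903
Lp = 108.3 + 10*log10(0.000242903) = 72.154 dB


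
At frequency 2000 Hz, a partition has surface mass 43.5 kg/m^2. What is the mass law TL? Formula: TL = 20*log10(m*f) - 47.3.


m * f = 43.5 * 2000 = 87000
20*log10(87000) = 98.7904 dB
TL = 98.7904 - 47.3 = 51.49 dB


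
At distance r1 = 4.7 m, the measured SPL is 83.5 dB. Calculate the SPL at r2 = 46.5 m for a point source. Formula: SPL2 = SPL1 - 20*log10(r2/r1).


r2/r1 = 46.5/4.7 = 9.89362
Correction = 20*log10(9.89362) = 19.9071 dB
SPL2 = 83.5 - 19.9071 = 63.593 dB


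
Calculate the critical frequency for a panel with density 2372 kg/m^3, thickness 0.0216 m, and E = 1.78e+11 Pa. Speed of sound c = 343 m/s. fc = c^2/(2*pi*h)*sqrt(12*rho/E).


12*rho/E = 12*2372/1.78e+11 = 1.5991e-07
sqrt(12*rho/E) = sqrt(1.5991e-07) = 0.000399887
c^2/(2*pi*h) = 343^2/(2*pi*0.0216) = 866871
fc = 866871 * 0.000399887 = 346.65 Hz


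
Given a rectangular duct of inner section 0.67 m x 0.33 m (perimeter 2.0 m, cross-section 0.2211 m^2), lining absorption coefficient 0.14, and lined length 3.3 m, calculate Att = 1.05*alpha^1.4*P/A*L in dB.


alpha^1.4 = 0.14^1.4 = 0.0637645
Attenuation rate = 1.05 * alpha^1.4 * P / A
= 1.05 * 0.0637645 * 2.0 / 0.2211 = 0.605633 dB/m
Total Att = 0.605633 * 3.3 = 1.9986 dB


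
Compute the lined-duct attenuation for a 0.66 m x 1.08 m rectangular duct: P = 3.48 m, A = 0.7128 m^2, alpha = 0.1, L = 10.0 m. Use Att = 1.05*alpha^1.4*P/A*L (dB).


alpha^1.4 = 0.1^1.4 = 0.0398107
Attenuation rate = 1.05 * alpha^1.4 * P / A
= 1.05 * 0.0398107 * 3.48 / 0.7128 = 0.20408 dB/m
Total Att = 0.20408 * 10.0 = 2.0408 dB


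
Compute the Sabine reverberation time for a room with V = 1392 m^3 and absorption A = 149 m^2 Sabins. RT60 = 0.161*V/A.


RT60 = 0.161 * 1392 / 149 = 1.5041 s


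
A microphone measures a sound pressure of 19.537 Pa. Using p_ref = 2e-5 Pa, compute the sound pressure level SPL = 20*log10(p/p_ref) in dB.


p / p_ref = 19.537 / 2e-5 = 976850
SPL = 20 * log10(976850) = 119.8 dB


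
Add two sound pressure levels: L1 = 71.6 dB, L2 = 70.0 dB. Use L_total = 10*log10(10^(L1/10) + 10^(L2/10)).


10^(71.6/10) = 1.44544e+07
10^(70.0/10) = 1e+07
Sum = 1.44544e+07 + 1e+07 = 2.44544e+07
L_total = 10*log10(2.44544e+07) = 73.884 dB


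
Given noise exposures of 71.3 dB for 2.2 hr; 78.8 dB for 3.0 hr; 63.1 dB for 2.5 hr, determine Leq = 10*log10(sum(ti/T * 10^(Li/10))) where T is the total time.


T_total = 2.2 + 3.0 + 2.5 = 7.7 hr
(2.2/7.7) * 10^(71.3/10) = 3.85418e+06
(3.0/7.7) * 10^(78.8/10) = 2.9555e+07
(2.5/7.7) * 10^(63.1/10) = 662902
Sum = 3.85418e+06 + 2.9555e+07 + 662902 = 3.40721e+07
Leq = 10*log10(3.40721e+07) = 75.324 dB


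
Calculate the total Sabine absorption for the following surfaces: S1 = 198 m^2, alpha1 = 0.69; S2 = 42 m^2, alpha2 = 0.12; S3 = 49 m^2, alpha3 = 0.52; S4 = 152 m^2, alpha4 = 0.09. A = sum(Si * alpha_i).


198 * 0.69 = 136.62
42 * 0.12 = 5.04
49 * 0.52 = 25.48
152 * 0.09 = 13.68
A_total = 136.62 + 5.04 + 25.48 + 13.68 = 180.82 m^2


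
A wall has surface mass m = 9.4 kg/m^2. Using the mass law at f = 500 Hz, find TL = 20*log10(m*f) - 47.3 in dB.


m * f = 9.4 * 500 = 4700
20*log10(4700) = 73.442 dB
TL = 73.442 - 47.3 = 26.142 dB


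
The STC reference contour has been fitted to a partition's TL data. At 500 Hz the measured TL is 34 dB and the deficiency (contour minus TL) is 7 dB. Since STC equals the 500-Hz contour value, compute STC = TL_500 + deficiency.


By ASTM E413, STC = value of the fitted reference contour at 500 Hz.
Contour value at 500 Hz = TL_500 + deficiency = 34 + 7 = 41
STC = 41


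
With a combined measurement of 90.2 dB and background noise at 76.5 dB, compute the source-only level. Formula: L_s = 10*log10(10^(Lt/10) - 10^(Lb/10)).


10^(90.2/10) = 1.04713e+09
10^(76.5/10) = 4.46684e+07
Difference = 1.04713e+09 - 4.46684e+07 = 1.00246e+09
L_source = 10*log10(1.00246e+09) = 90.011 dB


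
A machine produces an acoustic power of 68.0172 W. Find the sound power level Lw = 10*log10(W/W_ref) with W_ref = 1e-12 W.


W / W_ref = 68.0172 / 1e-12 = 6.80172e+13
Lw = 10 * log10(6.80172e+13) = 138.33 dB


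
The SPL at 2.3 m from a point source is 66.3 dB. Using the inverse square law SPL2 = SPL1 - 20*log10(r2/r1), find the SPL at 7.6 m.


r2/r1 = 7.6/2.3 = 3.30435
Correction = 20*log10(3.30435) = 10.3817 dB
SPL2 = 66.3 - 10.3817 = 55.918 dB


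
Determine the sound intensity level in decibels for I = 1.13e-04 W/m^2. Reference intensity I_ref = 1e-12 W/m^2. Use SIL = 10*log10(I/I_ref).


I / I_ref = 1.13e-04 / 1e-12 = 1.13e+08
SIL = 10 * log10(1.13e+08) = 80.531 dB


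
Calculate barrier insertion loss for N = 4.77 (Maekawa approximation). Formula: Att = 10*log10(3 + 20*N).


3 + 20*N = 3 + 20*4.77 = 98.4
Att = 10*log10(98.4) = 19.93 dB


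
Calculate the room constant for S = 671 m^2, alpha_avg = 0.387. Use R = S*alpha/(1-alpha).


R = 671 * 0.387 / (1 - 0.387) = 423.62 m^2


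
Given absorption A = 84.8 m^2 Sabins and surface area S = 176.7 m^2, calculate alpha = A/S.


Absorption coefficient = absorbed power / incident power
alpha = A / S = 84.8 / 176.7 = 0.47991


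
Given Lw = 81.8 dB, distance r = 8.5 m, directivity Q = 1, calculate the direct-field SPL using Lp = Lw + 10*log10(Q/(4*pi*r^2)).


4*pi*r^2 = 4*pi*8.5^2 = 907.92 m^2
Q / (4*pi*r^2) = 1 / 907.92 = 0.00110142
Lp = 81.8 + 10*log10(0.00110142) = 52.22 dB


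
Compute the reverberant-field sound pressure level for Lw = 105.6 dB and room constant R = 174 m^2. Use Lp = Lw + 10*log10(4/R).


4/R = 4/174 = 0.0229885
Lp = 105.6 + 10*log10(0.0229885) = 89.215 dB


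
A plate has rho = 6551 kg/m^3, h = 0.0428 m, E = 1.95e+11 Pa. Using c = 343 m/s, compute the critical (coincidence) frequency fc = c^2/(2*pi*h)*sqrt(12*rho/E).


12*rho/E = 12*6551/1.95e+11 = 4.03138e-07
sqrt(12*rho/E) = sqrt(4.03138e-07) = 0.000634931
c^2/(2*pi*h) = 343^2/(2*pi*0.0428) = 437486
fc = 437486 * 0.000634931 = 277.77 Hz


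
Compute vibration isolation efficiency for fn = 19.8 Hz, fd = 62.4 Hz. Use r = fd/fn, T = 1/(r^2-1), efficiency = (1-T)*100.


r = 62.4 / 19.8 = 3.15152
r^2 - 1 = 3.15152^2 - 1 = 8.93208
T = 1/8.93208 = 0.111956
Efficiency = (1 - 0.111956)*100 = 88.804 %


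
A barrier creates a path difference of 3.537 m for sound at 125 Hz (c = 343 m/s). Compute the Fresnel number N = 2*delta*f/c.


N = 2*delta*f/c = 2*delta/lambda, where lambda = c/f
lambda = 343 / 125 = 2.744 m
N = 2 * 3.537 / 2.744 = 2.578


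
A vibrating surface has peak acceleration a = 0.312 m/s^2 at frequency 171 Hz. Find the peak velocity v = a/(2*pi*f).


omega = 2*pi*f = 2*pi*171 = 1074.42 rad/s
v = a / omega = 0.312 / 1074.42 = 0.00029039 m/s


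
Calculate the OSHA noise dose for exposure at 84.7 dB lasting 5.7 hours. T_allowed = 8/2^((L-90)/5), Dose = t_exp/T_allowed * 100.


T_allowed = 8 / 2^((84.7 - 90)/5) = 16.6795 hr
Dose = 5.7 / 16.6795 * 100 = 34.174 %


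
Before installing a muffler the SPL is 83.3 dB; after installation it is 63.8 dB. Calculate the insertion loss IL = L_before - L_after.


Insertion loss = SPL without muffler - SPL with muffler
IL = 83.3 - 63.8 = 19.5 dB


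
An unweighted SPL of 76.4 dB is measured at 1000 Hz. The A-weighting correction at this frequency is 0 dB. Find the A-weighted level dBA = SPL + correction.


A-weighting table: 1000 Hz -> 0 dB correction
SPL_A = SPL + correction = 76.4 + (0) = 76.4 dBA


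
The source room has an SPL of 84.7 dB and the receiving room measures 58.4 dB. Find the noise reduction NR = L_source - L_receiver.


NR = L_source - L_receiver (difference between source and receiving room levels)
NR = 84.7 - 58.4 = 26.3 dB


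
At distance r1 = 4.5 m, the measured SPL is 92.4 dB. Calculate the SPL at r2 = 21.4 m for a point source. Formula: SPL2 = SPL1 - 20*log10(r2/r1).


r2/r1 = 21.4/4.5 = 4.75556
Correction = 20*log10(4.75556) = 13.544 dB
SPL2 = 92.4 - 13.544 = 78.856 dB


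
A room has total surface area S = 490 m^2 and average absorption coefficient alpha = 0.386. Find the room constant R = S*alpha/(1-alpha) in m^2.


R = 490 * 0.386 / (1 - 0.386) = 308.05 m^2


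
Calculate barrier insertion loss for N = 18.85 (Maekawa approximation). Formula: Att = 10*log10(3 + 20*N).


3 + 20*N = 3 + 20*18.85 = 380
Att = 10*log10(380) = 25.798 dB


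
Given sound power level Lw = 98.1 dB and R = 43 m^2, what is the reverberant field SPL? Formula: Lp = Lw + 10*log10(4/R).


4/R = 4/43 = 0.0930233
Lp = 98.1 + 10*log10(0.0930233) = 87.786 dB


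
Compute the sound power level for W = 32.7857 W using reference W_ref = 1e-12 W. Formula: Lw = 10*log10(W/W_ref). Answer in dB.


W / W_ref = 32.7857 / 1e-12 = 3.27857e+13
Lw = 10 * log10(3.27857e+13) = 135.16 dB


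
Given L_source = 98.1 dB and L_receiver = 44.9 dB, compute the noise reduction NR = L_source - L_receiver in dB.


NR = L_source - L_receiver (difference between source and receiving room levels)
NR = 98.1 - 44.9 = 53.2 dB


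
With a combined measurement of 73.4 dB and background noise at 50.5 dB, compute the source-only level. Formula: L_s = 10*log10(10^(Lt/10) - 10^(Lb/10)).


10^(73.4/10) = 2.18776e+07
10^(50.5/10) = 112202
Difference = 2.18776e+07 - 112202 = 2.17654e+07
L_source = 10*log10(2.17654e+07) = 73.378 dB


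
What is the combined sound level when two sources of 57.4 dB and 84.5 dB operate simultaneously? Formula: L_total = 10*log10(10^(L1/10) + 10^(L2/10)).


10^(57.4/10) = 549541
10^(84.5/10) = 2.81838e+08
Sum = 549541 + 2.81838e+08 = 2.82388e+08
L_total = 10*log10(2.82388e+08) = 84.508 dB


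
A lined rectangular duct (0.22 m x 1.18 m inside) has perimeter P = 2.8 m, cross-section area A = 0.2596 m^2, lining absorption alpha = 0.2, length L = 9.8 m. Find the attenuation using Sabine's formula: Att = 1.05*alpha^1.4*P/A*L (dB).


alpha^1.4 = 0.2^1.4 = 0.105061
Attenuation rate = 1.05 * alpha^1.4 * P / A
= 1.05 * 0.105061 * 2.8 / 0.2596 = 1.18983 dB/m
Total Att = 1.18983 * 9.8 = 11.66 dB


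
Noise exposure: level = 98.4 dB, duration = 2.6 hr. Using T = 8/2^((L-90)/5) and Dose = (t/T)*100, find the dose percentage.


T_allowed = 8 / 2^((98.4 - 90)/5) = 2.49666 hr
Dose = 2.6 / 2.49666 * 100 = 104.14 %


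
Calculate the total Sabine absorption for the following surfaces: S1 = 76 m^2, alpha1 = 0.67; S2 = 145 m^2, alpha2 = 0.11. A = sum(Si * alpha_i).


76 * 0.67 = 50.92
145 * 0.11 = 15.95
A_total = 50.92 + 15.95 = 66.87 m^2


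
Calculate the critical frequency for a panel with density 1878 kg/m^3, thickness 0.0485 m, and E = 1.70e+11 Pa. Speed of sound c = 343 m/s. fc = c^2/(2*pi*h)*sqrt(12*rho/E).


12*rho/E = 12*1878/1.70e+11 = 1.32565e-07
sqrt(12*rho/E) = sqrt(1.32565e-07) = 0.000364095
c^2/(2*pi*h) = 343^2/(2*pi*0.0485) = 386071
fc = 386071 * 0.000364095 = 140.57 Hz


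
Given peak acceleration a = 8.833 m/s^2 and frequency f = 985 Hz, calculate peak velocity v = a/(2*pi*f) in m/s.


omega = 2*pi*f = 2*pi*985 = 6188.94 rad/s
v = a / omega = 8.833 / 6188.94 = 0.0014272 m/s


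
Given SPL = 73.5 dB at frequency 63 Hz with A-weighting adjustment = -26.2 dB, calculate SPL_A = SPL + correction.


A-weighting table: 63 Hz -> -26.2 dB correction
SPL_A = SPL + correction = 73.5 + (-26.2) = 47.3 dBA


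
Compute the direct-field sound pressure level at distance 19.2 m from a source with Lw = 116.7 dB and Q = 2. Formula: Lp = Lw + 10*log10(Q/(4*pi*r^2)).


4*pi*r^2 = 4*pi*19.2^2 = 4632.47 m^2
Q / (4*pi*r^2) = 2 / 4632.47 = 0.000431735
Lp = 116.7 + 10*log10(0.000431735) = 83.052 dB


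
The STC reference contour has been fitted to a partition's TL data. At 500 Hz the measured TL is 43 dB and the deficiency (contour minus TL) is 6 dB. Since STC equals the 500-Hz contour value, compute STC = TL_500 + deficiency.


By ASTM E413, STC = value of the fitted reference contour at 500 Hz.
Contour value at 500 Hz = TL_500 + deficiency = 43 + 6 = 49
STC = 49


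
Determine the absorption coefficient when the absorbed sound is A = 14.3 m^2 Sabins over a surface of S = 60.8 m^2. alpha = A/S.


Absorption coefficient = absorbed power / incident power
alpha = A / S = 14.3 / 60.8 = 0.2352


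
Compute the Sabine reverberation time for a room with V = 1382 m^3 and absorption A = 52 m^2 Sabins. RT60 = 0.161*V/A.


RT60 = 0.161 * 1382 / 52 = 4.2789 s


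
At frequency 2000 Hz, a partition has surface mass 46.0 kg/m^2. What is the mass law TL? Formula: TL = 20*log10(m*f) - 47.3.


m * f = 46.0 * 2000 = 92000
20*log10(92000) = 99.2758 dB
TL = 99.2758 - 47.3 = 51.976 dB


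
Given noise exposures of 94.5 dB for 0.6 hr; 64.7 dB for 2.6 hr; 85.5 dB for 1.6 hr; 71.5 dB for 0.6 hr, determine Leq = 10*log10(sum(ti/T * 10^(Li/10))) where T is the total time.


T_total = 0.6 + 2.6 + 1.6 + 0.6 = 5.4 hr
(0.6/5.4) * 10^(94.5/10) = 3.13154e+08
(2.6/5.4) * 10^(64.7/10) = 1.42095e+06
(1.6/5.4) * 10^(85.5/10) = 1.0513e+08
(0.6/5.4) * 10^(71.5/10) = 1.56949e+06
Sum = 3.13154e+08 + 1.42095e+06 + 1.0513e+08 + 1.56949e+06 = 4.21274e+08
Leq = 10*log10(4.21274e+08) = 86.246 dB


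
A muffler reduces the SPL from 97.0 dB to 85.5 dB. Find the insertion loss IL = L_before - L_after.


Insertion loss = SPL without muffler - SPL with muffler
IL = 97.0 - 85.5 = 11.5 dB


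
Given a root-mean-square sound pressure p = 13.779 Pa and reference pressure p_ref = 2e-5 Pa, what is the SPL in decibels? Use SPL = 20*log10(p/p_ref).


p / p_ref = 13.779 / 2e-5 = 688950
SPL = 20 * log10(688950) = 116.76 dB


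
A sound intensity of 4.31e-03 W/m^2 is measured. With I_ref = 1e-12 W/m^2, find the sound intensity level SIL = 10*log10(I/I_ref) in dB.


I / I_ref = 4.31e-03 / 1e-12 = 4.31e+09
SIL = 10 * log10(4.31e+09) = 96.345 dB


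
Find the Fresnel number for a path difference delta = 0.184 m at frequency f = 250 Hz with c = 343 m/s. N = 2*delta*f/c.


N = 2*delta*f/c = 2*delta/lambda, where lambda = c/f
lambda = 343 / 250 = 1.372 m
N = 2 * 0.184 / 1.372 = 0.26822


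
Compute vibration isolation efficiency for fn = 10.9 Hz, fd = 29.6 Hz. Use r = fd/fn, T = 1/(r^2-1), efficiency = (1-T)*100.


r = 29.6 / 10.9 = 2.7156
r^2 - 1 = 2.7156^2 - 1 = 6.37448
T = 1/6.37448 = 0.156876
Efficiency = (1 - 0.156876)*100 = 84.312 %


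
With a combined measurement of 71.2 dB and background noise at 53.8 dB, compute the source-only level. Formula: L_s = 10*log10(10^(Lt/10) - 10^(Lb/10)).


10^(71.2/10) = 1.31826e+07
10^(53.8/10) = 239883
Difference = 1.31826e+07 - 239883 = 1.29427e+07
L_source = 10*log10(1.29427e+07) = 71.12 dB


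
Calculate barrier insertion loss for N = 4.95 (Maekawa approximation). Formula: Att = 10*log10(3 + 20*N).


3 + 20*N = 3 + 20*4.95 = 102
Att = 10*log10(102) = 20.086 dB


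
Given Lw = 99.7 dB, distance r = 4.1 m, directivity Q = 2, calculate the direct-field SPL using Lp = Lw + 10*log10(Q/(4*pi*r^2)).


4*pi*r^2 = 4*pi*4.1^2 = 211.241 m^2
Q / (4*pi*r^2) = 2 / 211.241 = 0.00946786
Lp = 99.7 + 10*log10(0.00946786) = 79.463 dB


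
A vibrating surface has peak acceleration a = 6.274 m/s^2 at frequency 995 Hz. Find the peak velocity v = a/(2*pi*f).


omega = 2*pi*f = 2*pi*995 = 6251.77 rad/s
v = a / omega = 6.274 / 6251.77 = 0.0010036 m/s


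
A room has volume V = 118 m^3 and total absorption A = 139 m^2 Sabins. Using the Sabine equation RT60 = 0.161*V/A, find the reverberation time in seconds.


RT60 = 0.161 * 118 / 139 = 0.13668 s


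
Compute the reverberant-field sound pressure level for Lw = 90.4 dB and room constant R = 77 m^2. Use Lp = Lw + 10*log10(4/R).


4/R = 4/77 = 0.0519481
Lp = 90.4 + 10*log10(0.0519481) = 77.556 dB


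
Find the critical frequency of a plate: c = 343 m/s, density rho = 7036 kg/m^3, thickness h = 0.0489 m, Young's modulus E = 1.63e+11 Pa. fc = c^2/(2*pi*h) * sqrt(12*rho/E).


12*rho/E = 12*7036/1.63e+11 = 5.17988e-07
sqrt(12*rho/E) = sqrt(5.17988e-07) = 0.000719714
c^2/(2*pi*h) = 343^2/(2*pi*0.0489) = 382912
fc = 382912 * 0.000719714 = 275.59 Hz


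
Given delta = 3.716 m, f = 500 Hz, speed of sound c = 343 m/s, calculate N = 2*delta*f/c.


N = 2*delta*f/c = 2*delta/lambda, where lambda = c/f
lambda = 343 / 500 = 0.686 m
N = 2 * 3.716 / 0.686 = 10.834


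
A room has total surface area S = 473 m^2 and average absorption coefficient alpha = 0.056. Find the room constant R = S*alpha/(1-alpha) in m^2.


R = 473 * 0.056 / (1 - 0.056) = 28.059 m^2


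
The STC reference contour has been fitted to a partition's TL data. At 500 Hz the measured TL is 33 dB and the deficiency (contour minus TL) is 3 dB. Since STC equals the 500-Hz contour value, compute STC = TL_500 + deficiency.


By ASTM E413, STC = value of the fitted reference contour at 500 Hz.
Contour value at 500 Hz = TL_500 + deficiency = 33 + 3 = 36
STC = 36


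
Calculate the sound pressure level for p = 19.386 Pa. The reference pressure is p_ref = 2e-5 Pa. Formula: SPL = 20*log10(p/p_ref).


p / p_ref = 19.386 / 2e-5 = 969300
SPL = 20 * log10(969300) = 119.73 dB


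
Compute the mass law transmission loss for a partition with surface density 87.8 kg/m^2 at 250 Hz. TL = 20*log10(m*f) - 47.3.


m * f = 87.8 * 250 = 21950
20*log10(21950) = 86.8287 dB
TL = 86.8287 - 47.3 = 39.529 dB


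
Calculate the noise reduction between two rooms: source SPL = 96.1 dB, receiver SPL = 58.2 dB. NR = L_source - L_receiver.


NR = L_source - L_receiver (difference between source and receiving room levels)
NR = 96.1 - 58.2 = 37.9 dB


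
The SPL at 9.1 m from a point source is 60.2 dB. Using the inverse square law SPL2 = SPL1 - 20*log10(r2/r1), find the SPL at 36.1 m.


r2/r1 = 36.1/9.1 = 3.96703
Correction = 20*log10(3.96703) = 11.9693 dB
SPL2 = 60.2 - 11.9693 = 48.231 dB


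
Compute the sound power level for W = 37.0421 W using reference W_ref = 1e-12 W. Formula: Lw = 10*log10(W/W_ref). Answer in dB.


W / W_ref = 37.0421 / 1e-12 = 3.70421e+13
Lw = 10 * log10(3.70421e+13) = 135.69 dB


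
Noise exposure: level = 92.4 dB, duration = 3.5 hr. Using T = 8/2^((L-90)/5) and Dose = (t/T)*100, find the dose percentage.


T_allowed = 8 / 2^((92.4 - 90)/5) = 5.73582 hr
Dose = 3.5 / 5.73582 * 100 = 61.02 %


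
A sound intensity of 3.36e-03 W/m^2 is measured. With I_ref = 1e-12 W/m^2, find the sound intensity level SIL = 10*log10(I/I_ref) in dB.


I / I_ref = 3.36e-03 / 1e-12 = 3.36e+09
SIL = 10 * log10(3.36e+09) = 95.263 dB


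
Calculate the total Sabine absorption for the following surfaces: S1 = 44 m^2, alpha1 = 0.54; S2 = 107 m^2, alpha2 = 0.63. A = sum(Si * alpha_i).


44 * 0.54 = 23.76
107 * 0.63 = 67.41
A_total = 23.76 + 67.41 = 91.17 m^2


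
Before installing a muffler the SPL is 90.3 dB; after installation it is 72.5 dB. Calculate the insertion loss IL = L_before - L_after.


Insertion loss = SPL without muffler - SPL with muffler
IL = 90.3 - 72.5 = 17.8 dB


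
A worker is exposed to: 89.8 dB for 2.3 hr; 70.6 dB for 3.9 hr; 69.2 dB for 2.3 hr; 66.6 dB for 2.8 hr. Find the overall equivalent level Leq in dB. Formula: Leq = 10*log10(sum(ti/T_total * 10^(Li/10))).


T_total = 2.3 + 3.9 + 2.3 + 2.8 = 11.3 hr
(2.3/11.3) * 10^(89.8/10) = 1.94379e+08
(3.9/11.3) * 10^(70.6/10) = 3.96265e+06
(2.3/11.3) * 10^(69.2/10) = 1.69297e+06
(2.8/11.3) * 10^(66.6/10) = 1.13261e+06
Sum = 1.94379e+08 + 3.96265e+06 + 1.69297e+06 + 1.13261e+06 = 2.01167e+08
Leq = 10*log10(2.01167e+08) = 83.036 dB


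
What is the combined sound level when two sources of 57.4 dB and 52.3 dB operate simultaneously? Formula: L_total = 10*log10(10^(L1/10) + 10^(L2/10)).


10^(57.4/10) = 549541
10^(52.3/10) = 169824
Sum = 549541 + 169824 = 719365
L_total = 10*log10(719365) = 58.569 dB


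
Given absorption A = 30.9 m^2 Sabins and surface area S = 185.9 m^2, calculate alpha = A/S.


Absorption coefficient = absorbed power / incident power
alpha = A / S = 30.9 / 185.9 = 0.16622


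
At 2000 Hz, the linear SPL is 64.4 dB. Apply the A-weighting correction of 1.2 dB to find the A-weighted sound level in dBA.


A-weighting table: 2000 Hz -> 1.2 dB correction
SPL_A = SPL + correction = 64.4 + (1.2) = 65.6 dBA


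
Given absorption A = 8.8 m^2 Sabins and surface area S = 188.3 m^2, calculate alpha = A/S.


Absorption coefficient = absorbed power / incident power
alpha = A / S = 8.8 / 188.3 = 0.046734


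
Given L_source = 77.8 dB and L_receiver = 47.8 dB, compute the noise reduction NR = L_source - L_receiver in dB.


NR = L_source - L_receiver (difference between source and receiving room levels)
NR = 77.8 - 47.8 = 30 dB


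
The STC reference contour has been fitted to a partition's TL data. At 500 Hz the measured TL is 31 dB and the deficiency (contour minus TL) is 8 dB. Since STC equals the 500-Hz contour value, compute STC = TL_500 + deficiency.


By ASTM E413, STC = value of the fitted reference contour at 500 Hz.
Contour value at 500 Hz = TL_500 + deficiency = 31 + 8 = 39
STC = 39


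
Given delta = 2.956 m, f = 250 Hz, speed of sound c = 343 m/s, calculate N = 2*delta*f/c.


N = 2*delta*f/c = 2*delta/lambda, where lambda = c/f
lambda = 343 / 250 = 1.372 m
N = 2 * 2.956 / 1.372 = 4.309


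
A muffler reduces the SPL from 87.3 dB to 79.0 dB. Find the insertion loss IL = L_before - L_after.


Insertion loss = SPL without muffler - SPL with muffler
IL = 87.3 - 79.0 = 8.3 dB


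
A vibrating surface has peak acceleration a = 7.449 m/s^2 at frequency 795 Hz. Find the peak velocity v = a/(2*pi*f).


omega = 2*pi*f = 2*pi*795 = 4995.13 rad/s
v = a / omega = 7.449 / 4995.13 = 0.0014913 m/s


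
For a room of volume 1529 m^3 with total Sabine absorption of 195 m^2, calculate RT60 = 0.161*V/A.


RT60 = 0.161 * 1529 / 195 = 1.2624 s


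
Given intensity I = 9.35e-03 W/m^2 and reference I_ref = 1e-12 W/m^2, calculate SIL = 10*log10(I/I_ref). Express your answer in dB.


I / I_ref = 9.35e-03 / 1e-12 = 9.35e+09
SIL = 10 * log10(9.35e+09) = 99.708 dB


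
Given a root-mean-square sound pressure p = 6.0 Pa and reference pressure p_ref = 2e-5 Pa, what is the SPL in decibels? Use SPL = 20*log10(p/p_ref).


p / p_ref = 6.0 / 2e-5 = 300000
SPL = 20 * log10(300000) = 109.54 dB


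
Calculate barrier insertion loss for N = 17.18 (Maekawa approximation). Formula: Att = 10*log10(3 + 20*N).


3 + 20*N = 3 + 20*17.18 = 346.6
Att = 10*log10(346.6) = 25.398 dB


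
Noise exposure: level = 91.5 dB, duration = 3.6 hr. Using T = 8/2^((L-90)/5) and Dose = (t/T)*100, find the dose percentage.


T_allowed = 8 / 2^((91.5 - 90)/5) = 6.49802 hr
Dose = 3.6 / 6.49802 * 100 = 55.401 %


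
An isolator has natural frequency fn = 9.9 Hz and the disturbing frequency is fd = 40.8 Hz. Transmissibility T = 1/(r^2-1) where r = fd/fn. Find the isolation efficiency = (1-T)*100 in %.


r = 40.8 / 9.9 = 4.12121
r^2 - 1 = 4.12121^2 - 1 = 15.9844
T = 1/15.9844 = 0.062561
Efficiency = (1 - 0.062561)*100 = 93.744 %


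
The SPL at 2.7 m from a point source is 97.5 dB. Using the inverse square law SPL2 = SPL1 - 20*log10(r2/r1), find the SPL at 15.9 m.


r2/r1 = 15.9/2.7 = 5.88889
Correction = 20*log10(5.88889) = 15.4007 dB
SPL2 = 97.5 - 15.4007 = 82.099 dB


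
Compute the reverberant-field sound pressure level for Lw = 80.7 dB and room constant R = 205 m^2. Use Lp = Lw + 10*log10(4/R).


4/R = 4/205 = 0.0195122
Lp = 80.7 + 10*log10(0.0195122) = 63.603 dB


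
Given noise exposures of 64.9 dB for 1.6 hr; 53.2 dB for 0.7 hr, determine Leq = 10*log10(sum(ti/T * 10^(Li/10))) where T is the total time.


T_total = 1.6 + 0.7 = 2.3 hr
(1.6/2.3) * 10^(64.9/10) = 2.14977e+06
(0.7/2.3) * 10^(53.2/10) = 63587.3
Sum = 2.14977e+06 + 63587.3 = 2.21336e+06
Leq = 10*log10(2.21336e+06) = 63.451 dB


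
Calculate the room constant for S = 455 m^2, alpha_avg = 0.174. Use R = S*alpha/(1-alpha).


R = 455 * 0.174 / (1 - 0.174) = 95.847 m^2


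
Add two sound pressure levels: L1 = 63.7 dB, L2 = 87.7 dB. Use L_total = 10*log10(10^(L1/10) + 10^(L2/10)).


10^(63.7/10) = 2.34423e+06
10^(87.7/10) = 5.88844e+08
Sum = 2.34423e+06 + 5.88844e+08 = 5.91188e+08
L_total = 10*log10(5.91188e+08) = 87.717 dB


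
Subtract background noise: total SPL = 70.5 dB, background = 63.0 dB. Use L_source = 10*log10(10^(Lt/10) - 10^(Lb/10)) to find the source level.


10^(70.5/10) = 1.12202e+07
10^(63.0/10) = 1.99526e+06
Difference = 1.12202e+07 - 1.99526e+06 = 9.22494e+06
L_source = 10*log10(9.22494e+06) = 69.65 dB


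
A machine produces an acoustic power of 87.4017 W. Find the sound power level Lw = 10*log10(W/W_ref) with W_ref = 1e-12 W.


W / W_ref = 87.4017 / 1e-12 = 8.74017e+13
Lw = 10 * log10(8.74017e+13) = 139.42 dB


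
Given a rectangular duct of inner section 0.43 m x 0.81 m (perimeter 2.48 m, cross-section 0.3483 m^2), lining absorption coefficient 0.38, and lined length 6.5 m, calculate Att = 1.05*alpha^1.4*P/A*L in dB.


alpha^1.4 = 0.38^1.4 = 0.258046
Attenuation rate = 1.05 * alpha^1.4 * P / A
= 1.05 * 0.258046 * 2.48 / 0.3483 = 1.92923 dB/m
Total Att = 1.92923 * 6.5 = 12.54 dB


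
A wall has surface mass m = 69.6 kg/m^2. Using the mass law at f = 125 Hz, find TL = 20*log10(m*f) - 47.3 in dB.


m * f = 69.6 * 125 = 8700
20*log10(8700) = 78.7904 dB
TL = 78.7904 - 47.3 = 31.49 dB


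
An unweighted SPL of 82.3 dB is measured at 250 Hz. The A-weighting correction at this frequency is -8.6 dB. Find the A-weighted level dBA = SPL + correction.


A-weighting table: 250 Hz -> -8.6 dB correction
SPL_A = SPL + correction = 82.3 + (-8.6) = 73.7 dBA


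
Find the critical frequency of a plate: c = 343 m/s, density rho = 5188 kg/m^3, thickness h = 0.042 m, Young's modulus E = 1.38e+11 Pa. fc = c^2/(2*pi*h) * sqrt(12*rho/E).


12*rho/E = 12*5188/1.38e+11 = 4.5113e-07
sqrt(12*rho/E) = sqrt(4.5113e-07) = 0.000671662
c^2/(2*pi*h) = 343^2/(2*pi*0.042) = 445820
fc = 445820 * 0.000671662 = 299.44 Hz


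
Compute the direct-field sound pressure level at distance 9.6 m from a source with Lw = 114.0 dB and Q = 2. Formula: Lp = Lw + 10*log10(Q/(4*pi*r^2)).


4*pi*r^2 = 4*pi*9.6^2 = 1158.12 m^2
Q / (4*pi*r^2) = 2 / 1158.12 = 0.00172694
Lp = 114.0 + 10*log10(0.00172694) = 86.373 dB


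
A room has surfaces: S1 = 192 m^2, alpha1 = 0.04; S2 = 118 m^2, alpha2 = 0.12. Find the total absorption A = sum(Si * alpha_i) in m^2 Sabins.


192 * 0.04 = 7.68
118 * 0.12 = 14.16
A_total = 7.68 + 14.16 = 21.84 m^2


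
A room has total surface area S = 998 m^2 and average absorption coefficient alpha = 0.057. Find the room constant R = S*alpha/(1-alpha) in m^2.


R = 998 * 0.057 / (1 - 0.057) = 60.324 m^2


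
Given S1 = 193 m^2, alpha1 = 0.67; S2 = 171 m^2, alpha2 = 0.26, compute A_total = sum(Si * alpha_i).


193 * 0.67 = 129.31
171 * 0.26 = 44.46
A_total = 129.31 + 44.46 = 173.77 m^2


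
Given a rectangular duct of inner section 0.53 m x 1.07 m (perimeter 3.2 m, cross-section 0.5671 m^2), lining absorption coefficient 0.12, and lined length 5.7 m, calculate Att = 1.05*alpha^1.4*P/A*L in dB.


alpha^1.4 = 0.12^1.4 = 0.0513871
Attenuation rate = 1.05 * alpha^1.4 * P / A
= 1.05 * 0.0513871 * 3.2 / 0.5671 = 0.304462 dB/m
Total Att = 0.304462 * 5.7 = 1.7354 dB


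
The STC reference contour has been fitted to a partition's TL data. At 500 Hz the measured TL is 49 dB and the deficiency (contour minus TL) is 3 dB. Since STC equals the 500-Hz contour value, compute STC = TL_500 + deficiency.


By ASTM E413, STC = value of the fitted reference contour at 500 Hz.
Contour value at 500 Hz = TL_500 + deficiency = 49 + 3 = 52
STC = 52


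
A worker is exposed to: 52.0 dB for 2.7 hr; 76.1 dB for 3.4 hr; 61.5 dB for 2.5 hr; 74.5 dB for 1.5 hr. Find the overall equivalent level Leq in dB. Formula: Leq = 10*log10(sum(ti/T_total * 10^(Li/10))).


T_total = 2.7 + 3.4 + 2.5 + 1.5 = 10.1 hr
(2.7/10.1) * 10^(52.0/10) = 42368.4
(3.4/10.1) * 10^(76.1/10) = 1.37138e+07
(2.5/10.1) * 10^(61.5/10) = 349638
(1.5/10.1) * 10^(74.5/10) = 4.18572e+06
Sum = 42368.4 + 1.37138e+07 + 349638 + 4.18572e+06 = 1.82915e+07
Leq = 10*log10(1.82915e+07) = 72.622 dB


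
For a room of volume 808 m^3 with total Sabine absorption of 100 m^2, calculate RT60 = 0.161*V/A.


RT60 = 0.161 * 808 / 100 = 1.3009 s


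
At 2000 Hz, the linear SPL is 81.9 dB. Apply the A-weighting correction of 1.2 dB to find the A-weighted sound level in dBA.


A-weighting table: 2000 Hz -> 1.2 dB correction
SPL_A = SPL + correction = 81.9 + (1.2) = 83.1 dBA


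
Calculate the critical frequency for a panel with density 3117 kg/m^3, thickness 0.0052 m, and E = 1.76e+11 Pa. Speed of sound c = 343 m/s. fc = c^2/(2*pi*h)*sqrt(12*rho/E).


12*rho/E = 12*3117/1.76e+11 = 2.12523e-07
sqrt(12*rho/E) = sqrt(2.12523e-07) = 0.000461002
c^2/(2*pi*h) = 343^2/(2*pi*0.0052) = 3.60085e+06
fc = 3.60085e+06 * 0.000461002 = 1660 Hz


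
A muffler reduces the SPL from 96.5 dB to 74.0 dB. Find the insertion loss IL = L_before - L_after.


Insertion loss = SPL without muffler - SPL with muffler
IL = 96.5 - 74.0 = 22.5 dB


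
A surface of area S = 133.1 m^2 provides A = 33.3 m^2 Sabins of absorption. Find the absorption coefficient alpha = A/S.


Absorption coefficient = absorbed power / incident power
alpha = A / S = 33.3 / 133.1 = 0.25019


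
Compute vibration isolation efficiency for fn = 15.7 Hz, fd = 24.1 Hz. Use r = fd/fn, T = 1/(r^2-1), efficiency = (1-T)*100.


r = 24.1 / 15.7 = 1.53503
r^2 - 1 = 1.53503^2 - 1 = 1.35632
T = 1/1.35632 = 0.737289
Efficiency = (1 - 0.737289)*100 = 26.271 %


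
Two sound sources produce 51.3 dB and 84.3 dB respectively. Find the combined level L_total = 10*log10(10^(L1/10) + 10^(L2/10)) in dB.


10^(51.3/10) = 134896
10^(84.3/10) = 2.69153e+08
Sum = 134896 + 2.69153e+08 = 2.69288e+08
L_total = 10*log10(2.69288e+08) = 84.302 dB


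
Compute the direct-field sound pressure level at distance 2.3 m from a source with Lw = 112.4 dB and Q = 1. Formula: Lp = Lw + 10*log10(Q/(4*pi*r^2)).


4*pi*r^2 = 4*pi*2.3^2 = 66.4761 m^2
Q / (4*pi*r^2) = 1 / 66.4761 = 0.015043
Lp = 112.4 + 10*log10(0.015043) = 94.173 dB


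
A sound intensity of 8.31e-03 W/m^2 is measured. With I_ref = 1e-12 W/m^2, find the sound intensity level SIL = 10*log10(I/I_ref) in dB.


I / I_ref = 8.31e-03 / 1e-12 = 8.31e+09
SIL = 10 * log10(8.31e+09) = 99.196 dB


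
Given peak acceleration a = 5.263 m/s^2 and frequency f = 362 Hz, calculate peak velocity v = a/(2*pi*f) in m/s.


omega = 2*pi*f = 2*pi*362 = 2274.51 rad/s
v = a / omega = 5.263 / 2274.51 = 0.0023139 m/s


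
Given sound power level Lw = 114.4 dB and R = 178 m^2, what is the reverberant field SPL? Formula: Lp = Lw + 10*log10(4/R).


4/R = 4/178 = 0.0224719
Lp = 114.4 + 10*log10(0.0224719) = 97.916 dB


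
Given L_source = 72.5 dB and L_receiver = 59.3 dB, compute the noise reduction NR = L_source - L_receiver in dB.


NR = L_source - L_receiver (difference between source and receiving room levels)
NR = 72.5 - 59.3 = 13.2 dB


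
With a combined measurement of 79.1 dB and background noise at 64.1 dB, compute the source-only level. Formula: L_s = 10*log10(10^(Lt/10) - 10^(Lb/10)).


10^(79.1/10) = 8.12831e+07
10^(64.1/10) = 2.5704e+06
Difference = 8.12831e+07 - 2.5704e+06 = 7.87127e+07
L_source = 10*log10(7.87127e+07) = 78.96 dB


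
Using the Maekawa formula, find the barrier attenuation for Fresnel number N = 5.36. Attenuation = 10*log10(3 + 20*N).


3 + 20*N = 3 + 20*5.36 = 110.2
Att = 10*log10(110.2) = 20.422 dB


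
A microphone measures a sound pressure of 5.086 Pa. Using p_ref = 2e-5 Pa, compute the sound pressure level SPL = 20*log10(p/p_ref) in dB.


p / p_ref = 5.086 / 2e-5 = 254300
SPL = 20 * log10(254300) = 108.11 dB


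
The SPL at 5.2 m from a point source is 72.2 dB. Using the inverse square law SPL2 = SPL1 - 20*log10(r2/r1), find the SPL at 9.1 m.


r2/r1 = 9.1/5.2 = 1.75
Correction = 20*log10(1.75) = 4.86076 dB
SPL2 = 72.2 - 4.86076 = 67.339 dB


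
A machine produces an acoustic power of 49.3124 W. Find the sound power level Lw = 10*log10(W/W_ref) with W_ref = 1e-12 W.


W / W_ref = 49.3124 / 1e-12 = 4.93124e+13
Lw = 10 * log10(4.93124e+13) = 136.93 dB


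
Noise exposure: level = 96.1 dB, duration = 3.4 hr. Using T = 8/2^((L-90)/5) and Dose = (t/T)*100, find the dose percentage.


T_allowed = 8 / 2^((96.1 - 90)/5) = 3.43426 hr
Dose = 3.4 / 3.43426 * 100 = 99.002 %


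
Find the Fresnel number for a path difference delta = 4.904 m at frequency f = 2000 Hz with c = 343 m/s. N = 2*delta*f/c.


N = 2*delta*f/c = 2*delta/lambda, where lambda = c/f
lambda = 343 / 2000 = 0.1715 m
N = 2 * 4.904 / 0.1715 = 57.19


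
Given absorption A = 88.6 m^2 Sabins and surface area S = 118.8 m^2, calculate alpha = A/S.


Absorption coefficient = absorbed power / incident power
alpha = A / S = 88.6 / 118.8 = 0.74579


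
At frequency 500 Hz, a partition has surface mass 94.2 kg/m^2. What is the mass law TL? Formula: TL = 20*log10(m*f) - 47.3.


m * f = 94.2 * 500 = 47100
20*log10(47100) = 93.4604 dB
TL = 93.4604 - 47.3 = 46.16 dB


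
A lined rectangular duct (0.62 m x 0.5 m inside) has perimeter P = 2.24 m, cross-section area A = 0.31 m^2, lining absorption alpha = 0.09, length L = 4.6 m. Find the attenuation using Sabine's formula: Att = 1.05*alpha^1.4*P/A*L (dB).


alpha^1.4 = 0.09^1.4 = 0.034351
Attenuation rate = 1.05 * alpha^1.4 * P / A
= 1.05 * 0.034351 * 2.24 / 0.31 = 0.260624 dB/m
Total Att = 0.260624 * 4.6 = 1.1989 dB


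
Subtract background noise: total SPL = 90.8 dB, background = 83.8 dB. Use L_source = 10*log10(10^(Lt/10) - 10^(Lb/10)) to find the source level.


10^(90.8/10) = 1.20226e+09
10^(83.8/10) = 2.39883e+08
Difference = 1.20226e+09 - 2.39883e+08 = 9.62377e+08
L_source = 10*log10(9.62377e+08) = 89.833 dB


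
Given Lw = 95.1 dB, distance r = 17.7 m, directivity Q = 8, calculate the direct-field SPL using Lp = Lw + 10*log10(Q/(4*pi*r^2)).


4*pi*r^2 = 4*pi*17.7^2 = 3936.92 m^2
Q / (4*pi*r^2) = 8 / 3936.92 = 0.00203205
Lp = 95.1 + 10*log10(0.00203205) = 68.179 dB


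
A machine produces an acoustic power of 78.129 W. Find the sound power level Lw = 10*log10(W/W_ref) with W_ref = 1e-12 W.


W / W_ref = 78.129 / 1e-12 = 7.8129e+13
Lw = 10 * log10(7.8129e+13) = 138.93 dB


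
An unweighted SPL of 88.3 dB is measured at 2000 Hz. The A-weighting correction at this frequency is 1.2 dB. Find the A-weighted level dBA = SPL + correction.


A-weighting table: 2000 Hz -> 1.2 dB correction
SPL_A = SPL + correction = 88.3 + (1.2) = 89.5 dBA


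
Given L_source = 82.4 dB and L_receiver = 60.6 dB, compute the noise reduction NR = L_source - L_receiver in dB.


NR = L_source - L_receiver (difference between source and receiving room levels)
NR = 82.4 - 60.6 = 21.8 dB


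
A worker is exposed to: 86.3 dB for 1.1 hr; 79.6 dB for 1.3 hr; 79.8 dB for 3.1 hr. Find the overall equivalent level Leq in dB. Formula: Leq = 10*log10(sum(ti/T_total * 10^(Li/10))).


T_total = 1.1 + 1.3 + 3.1 = 5.5 hr
(1.1/5.5) * 10^(86.3/10) = 8.53159e+07
(1.3/5.5) * 10^(79.6/10) = 2.15566e+07
(3.1/5.5) * 10^(79.8/10) = 5.38269e+07
Sum = 8.53159e+07 + 2.15566e+07 + 5.38269e+07 = 1.60699e+08
Leq = 10*log10(1.60699e+08) = 82.06 dB


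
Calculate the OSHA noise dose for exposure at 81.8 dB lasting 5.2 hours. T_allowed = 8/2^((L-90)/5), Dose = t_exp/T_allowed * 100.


T_allowed = 8 / 2^((81.8 - 90)/5) = 24.9333 hr
Dose = 5.2 / 24.9333 * 100 = 20.856 %


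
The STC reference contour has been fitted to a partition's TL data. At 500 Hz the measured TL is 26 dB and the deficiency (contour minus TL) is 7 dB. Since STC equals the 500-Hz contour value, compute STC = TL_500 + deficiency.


By ASTM E413, STC = value of the fitted reference contour at 500 Hz.
Contour value at 500 Hz = TL_500 + deficiency = 26 + 7 = 33
STC = 33


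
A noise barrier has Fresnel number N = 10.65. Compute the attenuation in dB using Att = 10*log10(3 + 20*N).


3 + 20*N = 3 + 20*10.65 = 216
Att = 10*log10(216) = 23.345 dB


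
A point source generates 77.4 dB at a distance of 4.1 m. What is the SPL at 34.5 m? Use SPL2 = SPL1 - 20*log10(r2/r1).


r2/r1 = 34.5/4.1 = 8.41463
Correction = 20*log10(8.41463) = 18.5007 dB
SPL2 = 77.4 - 18.5007 = 58.899 dB


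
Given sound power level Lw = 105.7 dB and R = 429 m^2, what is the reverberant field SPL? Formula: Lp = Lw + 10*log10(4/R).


4/R = 4/429 = 0.00932401
Lp = 105.7 + 10*log10(0.00932401) = 85.396 dB


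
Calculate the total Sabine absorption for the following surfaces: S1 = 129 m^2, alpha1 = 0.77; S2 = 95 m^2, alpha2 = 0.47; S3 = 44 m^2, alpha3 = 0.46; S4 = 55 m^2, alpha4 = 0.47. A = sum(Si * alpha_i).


129 * 0.77 = 99.33
95 * 0.47 = 44.65
44 * 0.46 = 20.24
55 * 0.47 = 25.85
A_total = 99.33 + 44.65 + 20.24 + 25.85 = 190.07 m^2
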